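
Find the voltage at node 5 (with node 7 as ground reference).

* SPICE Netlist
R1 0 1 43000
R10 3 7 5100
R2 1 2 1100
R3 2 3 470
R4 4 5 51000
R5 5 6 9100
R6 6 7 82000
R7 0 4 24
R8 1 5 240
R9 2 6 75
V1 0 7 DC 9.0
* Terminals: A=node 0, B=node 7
Nodal analysis, taking node 7 as the 0 V reference.
Source V1 fixes V_0 = 9 V.
KCL at each unknown node (sum of currents leaving = 0; resistances in Ω):
  Node 1: (V_1 - 9)/43000 + (V_1 - V_2)/1100 + (V_1 - V_5)/240 = 0
  Node 2: (V_2 - V_1)/1100 + (V_2 - V_3)/470 + (V_2 - V_6)/75 = 0
  Node 3: (V_3 - V_2)/470 + (V_3 - 0)/5100 = 0
  Node 4: (V_4 - V_5)/51000 + (V_4 - 9)/24 = 0
  Node 5: (V_5 - V_4)/51000 + (V_5 - V_6)/9100 + (V_5 - V_1)/240 = 0
  Node 6: (V_6 - V_5)/9100 + (V_6 - 0)/82000 + (V_6 - V_2)/75 = 0
Collecting terms (coefficients in siemens):
  0.005099·V_1 - 0.0009091·V_2 - 0.004167·V_5 = 0.0002093
  0.01637·V_2 - 0.0009091·V_1 - 0.002128·V_3 - 0.01333·V_6 = 0
  0.002324·V_3 - 0.002128·V_2 = 0
  0.04169·V_4 - 0.00001961·V_5 = 0.375
  0.004296·V_5 - 0.004167·V_1 - 0.00001961·V_4 - 0.0001099·V_6 = 0
  0.01346·V_6 - 0.01333·V_2 - 0.0001099·V_5 = 0
Solving these 6 simultaneous equations (Gaussian elimination) gives:
  V_1 = 1.884 V, V_2 = 1.588 V, V_3 = 1.454 V, V_4 = 8.997 V
  V_5 = 1.909 V, V_6 = 1.589 V
The requested potential is V_5 = 1.909 V.

Final answer: V_5 = 1.909 V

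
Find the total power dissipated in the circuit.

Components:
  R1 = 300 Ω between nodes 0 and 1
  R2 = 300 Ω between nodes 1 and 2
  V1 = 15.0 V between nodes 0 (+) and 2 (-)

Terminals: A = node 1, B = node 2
Nodal analysis, taking node 2 as the 0 V reference.
Source V1 fixes V_0 = 15 V.
KCL at each unknown node (sum of currents leaving = 0; resistances in Ω):
  Node 1: (V_1 - 15)/300 + (V_1 - 0)/300 = 0
Collecting terms: 0.006667 × V_1 = 0.05  =>  V_1 = 7.5 V
Power in each resistor, P = (ΔV)²/R:
  P_R1 = (15 - 7.5)²/300 = 0.1875 W
  P_R2 = (7.5 - 0)²/300 = 0.1875 W
P_total = P_R1 + P_R2 = 0.375 W

Final answer: 0.375 W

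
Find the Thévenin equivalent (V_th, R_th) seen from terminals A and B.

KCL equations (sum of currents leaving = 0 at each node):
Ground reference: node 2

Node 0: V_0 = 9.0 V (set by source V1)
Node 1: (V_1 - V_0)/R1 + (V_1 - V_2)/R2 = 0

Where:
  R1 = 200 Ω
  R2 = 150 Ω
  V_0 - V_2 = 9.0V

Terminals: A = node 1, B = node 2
Step 1 — V_th is the open-circuit voltage V_A - V_B (nothing connected across the terminals).
Nodal analysis, taking node 2 as the 0 V reference.
Source V1 fixes V_0 = 9 V.
KCL at each unknown node (sum of currents leaving = 0; resistances in Ω):
  Node 1: (V_1 - 9)/200 + (V_1 - 0)/150 = 0
Collecting terms: 0.01167 × V_1 = 0.045  =>  V_1 = 3.857 V
V_th = V_1 - V_2 = 3.857 - 0 = 3.857 V
Step 2 — R_th: zero the source — replace V1 by a short circuit (node 2 merges into node 0) — and find the resistance seen between A (node 1) and B (node 0).
Reduce the network between node 1 (A) and node 0 (B) by series/parallel combination:
  Rp1 = R1 ‖ R2 (parallel, both between nodes 0 and 1) = 1/(1/200 + 1/150) = 85.71 Ω
R_th = 85.71 Ω

Final answer: V_th = 3.857 V, R_th = 85.71 Ω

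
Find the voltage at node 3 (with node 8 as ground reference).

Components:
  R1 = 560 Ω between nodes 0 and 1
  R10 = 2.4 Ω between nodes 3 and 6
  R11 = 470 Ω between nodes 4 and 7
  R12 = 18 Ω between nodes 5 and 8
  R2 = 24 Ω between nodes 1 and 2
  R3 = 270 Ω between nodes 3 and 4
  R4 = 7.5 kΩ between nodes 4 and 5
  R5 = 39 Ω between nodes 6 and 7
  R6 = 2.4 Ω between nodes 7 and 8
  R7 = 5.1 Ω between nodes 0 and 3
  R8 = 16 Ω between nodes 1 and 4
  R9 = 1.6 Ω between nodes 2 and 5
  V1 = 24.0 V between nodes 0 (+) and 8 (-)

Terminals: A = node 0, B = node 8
Nodal analysis, taking node 8 as the 0 V reference.
Source V1 fixes V_0 = 24 V.
KCL at each unknown node (sum of currents leaving = 0; resistances in Ω):
  Node 1: (V_1 - 24)/560 + (V_1 - V_2)/24 + (V_1 - V_4)/16 = 0
  Node 2: (V_2 - V_1)/24 + (V_2 - V_5)/1.6 = 0
  Node 3: (V_3 - V_4)/270 + (V_3 - 24)/5.1 + (V_3 - V_6)/2.4 = 0
  Node 4: (V_4 - V_3)/270 + (V_4 - V_5)/7500 + (V_4 - V_1)/16 + (V_4 - V_7)/470 = 0
  Node 5: (V_5 - V_4)/7500 + (V_5 - V_2)/1.6 + (V_5 - 0)/18 = 0
  Node 6: (V_6 - V_7)/39 + (V_6 - V_3)/2.4 = 0
  Node 7: (V_7 - V_6)/39 + (V_7 - 0)/2.4 + (V_7 - V_4)/470 = 0
Collecting terms (coefficients in siemens):
  0.106·V_1 - 0.04167·V_2 - 0.0625·V_4 = 0.04286
  0.6667·V_2 - 0.04167·V_1 - 0.625·V_5 = 0
  0.6164·V_3 - 0.003704·V_4 - 0.4167·V_6 = 4.706
  0.06846·V_4 - 0.0625·V_1 - 0.003704·V_3 - 0.0001333·V_5 - 0.002128·V_7 = 0
  0.6807·V_5 - 0.625·V_2 - 0.0001333·V_4 = 0
  0.4423·V_6 - 0.4167·V_3 - 0.02564·V_7 = 0
  0.4444·V_7 - 0.002128·V_4 - 0.02564·V_6 = 0
Solving these 7 simultaneous equations (Gaussian elimination) gives:
  V_1 = 3.887 V, V_2 = 1.752 V, V_3 = 21.22 V, V_4 = 4.736 V
  V_5 = 1.609 V, V_6 = 20.06 V, V_7 = 1.18 V
The requested potential is V_3 = 21.22 V.

Final answer: V_3 = 21.22 V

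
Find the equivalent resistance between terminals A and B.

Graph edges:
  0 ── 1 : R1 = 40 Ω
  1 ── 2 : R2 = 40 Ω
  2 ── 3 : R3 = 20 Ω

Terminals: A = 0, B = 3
Reduce the network between node 0 (A) and node 3 (B) by series/parallel combination:
  Rs1 = R1 + R2 (series, joined only at node 1) = 40 + 40 = 80 Ω
  Rs2 = R3 + Rs1 (series, joined only at node 2) = 20 + 80 = 100 Ω
R_eq = 100 Ω

Final answer: 100 Ω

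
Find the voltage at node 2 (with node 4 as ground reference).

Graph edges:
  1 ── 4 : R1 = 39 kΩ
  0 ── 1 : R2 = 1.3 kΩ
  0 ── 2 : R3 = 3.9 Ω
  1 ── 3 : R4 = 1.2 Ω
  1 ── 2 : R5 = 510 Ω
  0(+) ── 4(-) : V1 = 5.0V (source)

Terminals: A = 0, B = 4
Nodal analysis, taking node 4 as the 0 V reference.
Source V1 fixes V_0 = 5 V.
KCL at each unknown node (sum of currents leaving = 0; resistances in Ω):
  Node 1: (V_1 - 0)/39000 + (V_1 - 5)/1300 + (V_1 - V_3)/1.2 + (V_1 - V_2)/510 = 0
  Node 2: (V_2 - 5)/3.9 + (V_2 - V_1)/510 = 0
  Node 3: (V_3 - V_1)/1.2 = 0
Collecting terms (coefficients in siemens):
  0.8361·V_1 - 0.001961·V_2 - 0.8333·V_3 = 0.003846
  0.2584·V_2 - 0.001961·V_1 = 1.282
  0.8333·V_3 - 0.8333·V_1 = 0
Solving these 3 simultaneous equations (Gaussian elimination) gives:
  V_1 = 4.953 V, V_2 = 5 V, V_3 = 4.953 V
The requested potential is V_2 = 5 V.

Final answer: V_2 = 5 V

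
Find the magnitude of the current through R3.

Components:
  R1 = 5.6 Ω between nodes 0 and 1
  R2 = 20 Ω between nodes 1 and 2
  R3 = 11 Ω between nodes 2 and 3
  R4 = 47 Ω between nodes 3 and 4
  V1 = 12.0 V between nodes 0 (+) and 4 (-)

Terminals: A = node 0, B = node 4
Nodal analysis, taking node 4 as the 0 V reference.
Source V1 fixes V_0 = 12 V.
KCL at each unknown node (sum of currents leaving = 0; resistances in Ω):
  Node 1: (V_1 - 12)/5.6 + (V_1 - V_2)/20 = 0
  Node 2: (V_2 - V_1)/20 + (V_2 - V_3)/11 = 0
  Node 3: (V_3 - V_2)/11 + (V_3 - 0)/47 = 0
Collecting terms (coefficients in siemens):
  0.2286·V_1 - 0.05·V_2 = 2.143
  0.1409·V_2 - 0.05·V_1 - 0.09091·V_3 = 0
  0.1122·V_3 - 0.09091·V_2 = 0
Solving these 3 simultaneous equations (Gaussian elimination) gives:
  V_1 = 11.2 V, V_2 = 8.325 V, V_3 = 6.746 V
I_R3 = (V_2 - V_3)/R3 = (8.325 - 6.746)/11 = 0.1435 A
|I_R3| = 0.1435 A

Final answer: |I_R3| = 0.1435 A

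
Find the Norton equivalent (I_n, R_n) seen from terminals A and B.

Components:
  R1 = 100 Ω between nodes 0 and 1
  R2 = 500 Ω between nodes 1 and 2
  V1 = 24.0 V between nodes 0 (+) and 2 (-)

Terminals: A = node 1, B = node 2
Find the Thévenin equivalent first; then I_n = V_th/R_th and R_n = R_th.
Step 1 — V_th is the open-circuit voltage V_A - V_B (nothing connected across the terminals).
Nodal analysis, taking node 2 as the 0 V reference.
Source V1 fixes V_0 = 24 V.
KCL at each unknown node (sum of currents leaving = 0; resistances in Ω):
  Node 1: (V_1 - 24)/100 + (V_1 - 0)/500 = 0
Collecting terms: 0.012 × V_1 = 0.24  =>  V_1 = 20 V
V_th = V_1 - V_2 = 20 - 0 = 20 V
Step 2 — R_th: zero the source — replace V1 by a short circuit (node 2 merges into node 0) — and find the resistance seen between A (node 1) and B (node 0).
Reduce the network between node 1 (A) and node 0 (B) by series/parallel combination:
  Rp1 = R1 ‖ R2 (parallel, both between nodes 0 and 1) = 1/(1/100 + 1/500) = 83.33 Ω
R_th = 83.33 Ω
I_n = V_th/R_th = 20/83.33 = 0.24 A, and R_n = R_th = 83.33 Ω

Final answer: I_n = 0.24 A, R_n = 83.33 Ω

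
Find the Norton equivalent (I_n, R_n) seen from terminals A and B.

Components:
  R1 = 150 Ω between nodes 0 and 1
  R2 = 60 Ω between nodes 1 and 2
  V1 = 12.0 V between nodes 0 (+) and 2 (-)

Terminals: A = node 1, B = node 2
Find the Thévenin equivalent first; then I_n = V_th/R_th and R_n = R_th.
Step 1 — V_th is the open-circuit voltage V_A - V_B (nothing connected across the terminals).
Nodal analysis, taking node 2 as the 0 V reference.
Source V1 fixes V_0 = 12 V.
KCL at each unknown node (sum of currents leaving = 0; resistances in Ω):
  Node 1: (V_1 - 12)/150 + (V_1 - 0)/60 = 0
Collecting terms: 0.02333 × V_1 = 0.08  =>  V_1 = 3.429 V
V_th = V_1 - V_2 = 3.429 - 0 = 3.429 V
Step 2 — R_th: zero the source — replace V1 by a short circuit (node 2 merges into node 0) — and find the resistance seen between A (node 1) and B (node 0).
Reduce the network between node 1 (A) and node 0 (B) by series/parallel combination:
  Rp1 = R1 ‖ R2 (parallel, both between nodes 0 and 1) = 1/(1/150 + 1/60) = 42.86 Ω
R_th = 42.86 Ω
I_n = V_th/R_th = 3.429/42.86 = 0.08 A, and R_n = R_th = 42.86 Ω

Final answer: I_n = 0.08 A, R_n = 42.86 Ω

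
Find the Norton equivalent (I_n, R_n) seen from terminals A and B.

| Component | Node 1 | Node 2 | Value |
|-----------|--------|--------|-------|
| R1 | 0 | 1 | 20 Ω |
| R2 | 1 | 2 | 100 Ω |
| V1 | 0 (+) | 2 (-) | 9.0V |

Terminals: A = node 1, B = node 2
Find the Thévenin equivalent first; then I_n = V_th/R_th and R_n = R_th.
Step 1 — V_th is the open-circuit voltage V_A - V_B (nothing connected across the terminals).
Nodal analysis, taking node 2 as the 0 V reference.
Source V1 fixes V_0 = 9 V.
KCL at each unknown node (sum of currents leaving = 0; resistances in Ω):
  Node 1: (V_1 - 9)/20 + (V_1 - 0)/100 = 0
Collecting terms: 0.06 × V_1 = 0.45  =>  V_1 = 7.5 V
V_th = V_1 - V_2 = 7.5 - 0 = 7.5 V
Step 2 — R_th: zero the source — replace V1 by a short circuit (node 2 merges into node 0) — and find the resistance seen between A (node 1) and B (node 0).
Reduce the network between node 1 (A) and node 0 (B) by series/parallel combination:
  Rp1 = R1 ‖ R2 (parallel, both between nodes 0 and 1) = 1/(1/20 + 1/100) = 16.67 Ω
R_th = 16.67 Ω
I_n = V_th/R_th = 7.5/16.67 = 0.45 A, and R_n = R_th = 16.67 Ω

Final answer: I_n = 0.45 A, R_n = 16.67 Ω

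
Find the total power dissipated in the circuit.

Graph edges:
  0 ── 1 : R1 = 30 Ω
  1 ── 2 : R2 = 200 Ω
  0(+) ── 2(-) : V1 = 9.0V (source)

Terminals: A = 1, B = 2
Nodal analysis, taking node 2 as the 0 V reference.
Source V1 fixes V_0 = 9 V.
KCL at each unknown node (sum of currents leaving = 0; resistances in Ω):
  Node 1: (V_1 - 9)/30 + (V_1 - 0)/200 = 0
Collecting terms: 0.03833 × V_1 = 0.3  =>  V_1 = 7.826 V
Power in each resistor, P = (ΔV)²/R:
  P_R1 = (9 - 7.826)²/30 = 0.04594 W
  P_R2 = (7.826 - 0)²/200 = 0.3062 W
P_total = P_R1 + P_R2 = 0.3522 W

Final answer: 0.3522 W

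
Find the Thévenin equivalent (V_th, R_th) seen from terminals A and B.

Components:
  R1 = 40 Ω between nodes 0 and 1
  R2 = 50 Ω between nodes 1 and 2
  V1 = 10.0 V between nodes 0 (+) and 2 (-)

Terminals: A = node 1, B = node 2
Step 1 — V_th is the open-circuit voltage V_A - V_B (nothing connected across the terminals).
Nodal analysis, taking node 2 as the 0 V reference.
Source V1 fixes V_0 = 10 V.
KCL at each unknown node (sum of currents leaving = 0; resistances in Ω):
  Node 1: (V_1 - 10)/40 + (V_1 - 0)/50 = 0
Collecting terms: 0.045 × V_1 = 0.25  =>  V_1 = 5.556 V
V_th = V_1 - V_2 = 5.556 - 0 = 5.556 V
Step 2 — R_th: zero the source — replace V1 by a short circuit (node 2 merges into node 0) — and find the resistance seen between A (node 1) and B (node 0).
Reduce the network between node 1 (A) and node 0 (B) by series/parallel combination:
  Rp1 = R1 ‖ R2 (parallel, both between nodes 0 and 1) = 1/(1/40 + 1/50) = 22.22 Ω
R_th = 22.22 Ω

Final answer: V_th = 5.556 V, R_th = 22.22 Ω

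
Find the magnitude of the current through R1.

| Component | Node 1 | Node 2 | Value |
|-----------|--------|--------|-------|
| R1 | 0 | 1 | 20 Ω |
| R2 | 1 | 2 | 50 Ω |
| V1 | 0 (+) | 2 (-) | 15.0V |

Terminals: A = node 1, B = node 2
Nodal analysis, taking node 2 as the 0 V reference.
Source V1 fixes V_0 = 15 V.
KCL at each unknown node (sum of currents leaving = 0; resistances in Ω):
  Node 1: (V_1 - 15)/20 + (V_1 - 0)/50 = 0
Collecting terms: 0.07 × V_1 = 0.75  =>  V_1 = 10.71 V
I_R1 = (V_0 - V_1)/R1 = (15 - 10.71)/20 = 0.2143 A
|I_R1| = 0.2143 A

Final answer: |I_R1| = 0.2143 A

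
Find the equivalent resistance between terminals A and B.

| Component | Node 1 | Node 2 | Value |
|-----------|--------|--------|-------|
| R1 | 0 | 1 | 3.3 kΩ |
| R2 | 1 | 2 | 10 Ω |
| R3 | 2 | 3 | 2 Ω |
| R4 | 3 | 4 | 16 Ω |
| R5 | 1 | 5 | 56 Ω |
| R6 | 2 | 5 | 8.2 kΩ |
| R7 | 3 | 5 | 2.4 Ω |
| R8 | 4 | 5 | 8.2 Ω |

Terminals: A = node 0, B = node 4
The network is not a plain series/parallel combination. Inject a 1 A test current into terminal A (node 0) and return it from terminal B (node 4); then R_eq = V_A / (1 A).
Nodal analysis, taking node 4 as the 0 V reference.
Current source I_test pushes 1 A into node 0 and draws it out of node 4.
KCL at each unknown node (sum of currents leaving = 0; resistances in Ω):
  Node 0: (V_0 - V_1)/3300 - 1 = 0
  Node 1: (V_1 - V_0)/3300 + (V_1 - V_2)/10 + (V_1 - V_5)/56 = 0
  Node 2: (V_2 - V_1)/10 + (V_2 - V_3)/2 + (V_2 - V_5)/8200 = 0
  Node 3: (V_3 - V_2)/2 + (V_3 - 0)/16 + (V_3 - V_5)/2.4 = 0
  Node 5: (V_5 - V_1)/56 + (V_5 - V_2)/8200 + (V_5 - V_3)/2.4 + (V_5 - 0)/8.2 = 0
Collecting terms (coefficients in siemens):
  0.000303·V_0 - 0.000303·V_1 = 1
  0.1182·V_1 - 0.000303·V_0 - 0.1·V_2 - 0.01786·V_5 = 0
  0.6001·V_2 - 0.1·V_1 - 0.5·V_3 - 0.000122·V_5 = 0
  0.9792·V_3 - 0.5·V_2 - 0.4167·V_5 = 0
  0.5566·V_5 - 0.01786·V_1 - 0.000122·V_2 - 0.4167·V_3 = 0
Solving these 5 simultaneous equations (Gaussian elimination) gives:
  V_0 = 3316 V, V_1 = 15.8 V, V_2 = 7.715 V, V_3 = 6.099 V
  V_5 = 5.074 V
R_eq = V_0 / 1 A = 3316 Ω = 3.316 kΩ

Final answer: 3.316 kΩ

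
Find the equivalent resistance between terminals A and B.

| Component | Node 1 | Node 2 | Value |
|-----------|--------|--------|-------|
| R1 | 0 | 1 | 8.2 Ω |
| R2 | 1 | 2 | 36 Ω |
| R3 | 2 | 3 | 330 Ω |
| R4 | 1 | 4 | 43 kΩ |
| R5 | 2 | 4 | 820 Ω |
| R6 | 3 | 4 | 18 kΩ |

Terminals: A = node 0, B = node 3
The network is not a plain series/parallel combination. Inject a 1 A test current into terminal A (node 0) and return it from terminal B (node 3); then R_eq = V_A / (1 A).
Nodal analysis, taking node 3 as the 0 V reference.
Current source I_test pushes 1 A into node 0 and draws it out of node 3.
KCL at each unknown node (sum of currents leaving = 0; resistances in Ω):
  Node 0: (V_0 - V_1)/8.2 - 1 = 0
  Node 1: (V_1 - V_0)/8.2 + (V_1 - V_2)/36 + (V_1 - V_4)/43000 = 0
  Node 2: (V_2 - V_1)/36 + (V_2 - 0)/330 + (V_2 - V_4)/820 = 0
  Node 4: (V_4 - V_1)/43000 + (V_4 - V_2)/820 + (V_4 - 0)/18000 = 0
Collecting terms (coefficients in siemens):
  0.122·V_0 - 0.122·V_1 = 1
  0.1498·V_1 - 0.122·V_0 - 0.02778·V_2 - 0.00002326·V_4 = 0
  0.03203·V_2 - 0.02778·V_1 - 0.00122·V_4 = 0
  0.001298·V_4 - 0.00002326·V_1 - 0.00122·V_2 = 0
Solving these 4 simultaneous equations (Gaussian elimination) gives:
  V_0 = 368.5 V, V_1 = 360.3 V, V_2 = 324.3 V, V_4 = 311.1 V
R_eq = V_0 / 1 A = 368.5 Ω

Final answer: 368.5 Ω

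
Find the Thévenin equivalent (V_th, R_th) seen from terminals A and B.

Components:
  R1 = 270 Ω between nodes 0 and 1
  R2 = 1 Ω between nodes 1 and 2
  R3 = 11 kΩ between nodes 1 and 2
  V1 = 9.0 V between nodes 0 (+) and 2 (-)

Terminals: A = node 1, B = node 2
Step 1 — V_th is the open-circuit voltage V_A - V_B (nothing connected across the terminals).
Nodal analysis, taking node 2 as the 0 V reference.
Source V1 fixes V_0 = 9 V.
KCL at each unknown node (sum of currents leaving = 0; resistances in Ω):
  Node 1: (V_1 - 9)/270 + (V_1 - 0)/1 + (V_1 - 0)/11000 = 0
Collecting terms: 1.004 × V_1 = 0.03333  =>  V_1 = 0.03321 V
V_th = V_1 - V_2 = 0.03321 - 0 = 0.03321 V
Step 2 — R_th: zero the source — replace V1 by a short circuit (node 2 merges into node 0) — and find the resistance seen between A (node 1) and B (node 0).
Reduce the network between node 1 (A) and node 0 (B) by series/parallel combination:
  Rp1 = R1 ‖ R2 ‖ R3 (parallel, all between nodes 0 and 1) = 1/(1/270 + 1/1 + 1/11000) = 0.9962 Ω
R_th = 0.9962 Ω

Final answer: V_th = 0.03321 V, R_th = 0.9962 Ω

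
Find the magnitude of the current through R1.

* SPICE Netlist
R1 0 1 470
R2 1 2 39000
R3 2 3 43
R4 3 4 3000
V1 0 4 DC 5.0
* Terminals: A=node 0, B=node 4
Nodal analysis, taking node 4 as the 0 V reference.
Source V1 fixes V_0 = 5 V.
KCL at each unknown node (sum of currents leaving = 0; resistances in Ω):
  Node 1: (V_1 - 5)/470 + (V_1 - V_2)/39000 = 0
  Node 2: (V_2 - V_1)/39000 + (V_2 - V_3)/43 = 0
  Node 3: (V_3 - V_2)/43 + (V_3 - 0)/3000 = 0
Collecting terms (coefficients in siemens):
  0.002153·V_1 - 0.00002564·V_2 = 0.01064
  0.02328·V_2 - 0.00002564·V_1 - 0.02326·V_3 = 0
  0.02359·V_3 - 0.02326·V_2 = 0
Solving these 3 simultaneous equations (Gaussian elimination) gives:
  V_1 = 4.945 V, V_2 = 0.3579 V, V_3 = 0.3528 V
I_R1 = (V_0 - V_1)/R1 = (5 - 4.945)/470 = 0.0001176 A
|I_R1| = 0.0001176 A

Final answer: |I_R1| = 0.0001176 A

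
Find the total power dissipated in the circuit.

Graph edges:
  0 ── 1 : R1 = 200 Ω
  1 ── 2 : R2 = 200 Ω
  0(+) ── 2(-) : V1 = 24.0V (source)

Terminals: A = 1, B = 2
Nodal analysis, taking node 2 as the 0 V reference.
Source V1 fixes V_0 = 24 V.
KCL at each unknown node (sum of currents leaving = 0; resistances in Ω):
  Node 1: (V_1 - 24)/200 + (V_1 - 0)/200 = 0
Collecting terms: 0.01 × V_1 = 0.12  =>  V_1 = 12 V
Power in each resistor, P = (ΔV)²/R:
  P_R1 = (24 - 12)²/200 = 0.72 W
  P_R2 = (12 - 0)²/200 = 0.72 W
P_total = P_R1 + P_R2 = 1.44 W

Final answer: 1.44 W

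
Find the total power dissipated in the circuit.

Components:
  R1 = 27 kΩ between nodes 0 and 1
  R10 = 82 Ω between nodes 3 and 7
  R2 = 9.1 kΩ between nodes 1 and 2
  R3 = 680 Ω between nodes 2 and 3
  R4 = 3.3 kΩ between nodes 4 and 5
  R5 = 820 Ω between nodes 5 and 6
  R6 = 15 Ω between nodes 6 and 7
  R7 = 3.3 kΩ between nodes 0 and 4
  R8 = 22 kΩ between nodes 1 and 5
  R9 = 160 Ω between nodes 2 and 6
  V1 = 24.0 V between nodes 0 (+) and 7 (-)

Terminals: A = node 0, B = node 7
Nodal analysis, taking node 7 as the 0 V reference.
Source V1 fixes V_0 = 24 V.
KCL at each unknown node (sum of currents leaving = 0; resistances in Ω):
  Node 1: (V_1 - 24)/27000 + (V_1 - V_2)/9100 + (V_1 - V_5)/22000 = 0
  Node 2: (V_2 - V_1)/9100 + (V_2 - V_3)/680 + (V_2 - V_6)/160 = 0
  Node 3: (V_3 - V_2)/680 + (V_3 - 0)/82 = 0
  Node 4: (V_4 - V_5)/3300 + (V_4 - 24)/3300 = 0
  Node 5: (V_5 - V_4)/3300 + (V_5 - V_6)/820 + (V_5 - V_1)/22000 = 0
  Node 6: (V_6 - V_5)/820 + (V_6 - 0)/15 + (V_6 - V_2)/160 = 0
Collecting terms (coefficients in siemens):
  0.0001924·V_1 - 0.0001099·V_2 - 0.00004545·V_5 = 0.0008889
  0.00783·V_2 - 0.0001099·V_1 - 0.001471·V_3 - 0.00625·V_6 = 0
  0.01367·V_3 - 0.001471·V_2 = 0
  0.0006061·V_4 - 0.000303·V_5 = 0.007273
  0.001568·V_5 - 0.00004545·V_1 - 0.000303·V_4 - 0.00122·V_6 = 0
  0.07414·V_6 - 0.00625·V_2 - 0.00122·V_5 = 0
Solving these 6 simultaneous equations (Gaussian elimination) gives:
  V_1 = 5.349 V, V_2 = 0.1224 V, V_3 = 0.01317 V, V_4 = 13.39 V
  V_5 = 2.787 V, V_6 = 0.05616 V
Power in each resistor, P = (ΔV)²/R:
  P_R1 = (24 - 5.349)²/27000 = 0.01288 W
  P_R2 = (5.349 - 0.1224)²/9100 = 0.003002 W
  P_R3 = (0.1224 - 0.01317)²/680 = 0.00001754 W
  P_R4 = (13.39 - 2.787)²/3300 = 0.03409 W
  P_R5 = (2.787 - 0.05616)²/820 = 0.009096 W
  P_R6 = (0.05616 - 0)²/15 = 0.0002103 W
  P_R7 = (24 - 13.39)²/3300 = 0.03409 W
  P_R8 = (5.349 - 2.787)²/22000 = 0.0002983 W
  P_R9 = (0.1224 - 0.05616)²/160 = 0.00002739 W
  P_R10 = (0.01317 - 0)²/82 = 0.000002115 W
P_total = P_R1 + P_R2 + P_R3 + P_R4 + P_R5 + P_R6 + P_R7 + P_R8 + P_R9 + P_R10 = 0.09372 W

Final answer: 0.09372 W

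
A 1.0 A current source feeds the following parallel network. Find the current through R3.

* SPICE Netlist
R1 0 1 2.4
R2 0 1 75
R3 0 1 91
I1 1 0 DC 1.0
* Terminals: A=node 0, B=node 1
All resistors sit directly between nodes 0 and 1, so they are in parallel and share one voltage V; the full source current 1 A splits among them.
1/R_par = 1/2.4 + 1/75 + 1/91 = 0.441 S  =>  R_par = 2.268 Ω
V = I × R_par = 1 × 2.268 = 2.268 V
I_R3 = V/R3 = 2.268/91 = 0.02492 A

Final answer: 0.02492 A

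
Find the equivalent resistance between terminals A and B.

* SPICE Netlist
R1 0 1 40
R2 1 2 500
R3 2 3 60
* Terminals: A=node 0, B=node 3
Reduce the network between node 0 (A) and node 3 (B) by series/parallel combination:
  Rs1 = R1 + R2 (series, joined only at node 1) = 40 + 500 = 540 Ω
  Rs2 = R3 + Rs1 (series, joined only at node 2) = 60 + 540 = 600 Ω
R_eq = 600 Ω

Final answer: 600 Ω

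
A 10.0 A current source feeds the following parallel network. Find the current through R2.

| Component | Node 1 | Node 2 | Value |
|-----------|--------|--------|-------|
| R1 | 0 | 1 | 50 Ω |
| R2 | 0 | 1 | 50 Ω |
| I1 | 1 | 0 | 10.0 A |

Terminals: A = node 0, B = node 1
All resistors sit directly between nodes 0 and 1, so they are in parallel and share one voltage V; the full source current 10 A splits among them.
1/R_par = 1/50 + 1/50 = 0.04 S  =>  R_par = 25 Ω
V = I × R_par = 10 × 25 = 250 V
I_R2 = V/R2 = 250/50 = 5 A

Final answer: 5 A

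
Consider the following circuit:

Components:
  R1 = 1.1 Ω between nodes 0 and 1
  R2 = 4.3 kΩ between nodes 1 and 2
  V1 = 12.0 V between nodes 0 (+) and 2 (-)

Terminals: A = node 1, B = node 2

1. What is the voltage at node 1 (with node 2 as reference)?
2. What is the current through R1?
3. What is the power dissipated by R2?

Nodal analysis, taking node 2 as the 0 V reference.
Source V1 fixes V_0 = 12 V.
KCL at each unknown node (sum of currents leaving = 0; resistances in Ω):
  Node 1: (V_1 - 12)/1.1 + (V_1 - 0)/4300 = 0
Collecting terms: 0.9093 × V_1 = 10.91  =>  V_1 = 12 V
Part 1:
  Read off the nodal solution: V_1 = 12 V
Part 2:
  I_R1 = (V_0 - V_1)/R1 = (12 - 12)/1.1 = 0.00279 A
  Magnitude: I_R1 = 0.00279 A
Part 3:
  I_R2 = (V_1 - V_2)/R2 = (12 - 0)/4300 = 0.00279 A
  P_R2 = I_R2² × R2 = (0.00279)² × 4300 = 0.03347 W

Final answers:
1. V_1 = 12 V
2. I_R1 = 0.00279 A
3. P_R2 = 0.03347 W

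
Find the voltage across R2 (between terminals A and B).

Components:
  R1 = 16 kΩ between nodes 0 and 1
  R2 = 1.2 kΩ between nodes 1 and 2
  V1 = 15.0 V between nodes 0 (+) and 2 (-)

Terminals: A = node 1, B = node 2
R1 and R2 are in series across V1 (node 0 → node 1 → node 2), and the output A–B is taken across R2, so this is a voltage divider.
Series current: I = V1/(R1 + R2) = 15/(16000 + 1200) = 15/17200 = 0.0008721 A
V_R2 = I × R2 = V1 × R2/(R1 + R2) = 15 × 1200/17200 = 1.047 V

Final answer: 1.047 V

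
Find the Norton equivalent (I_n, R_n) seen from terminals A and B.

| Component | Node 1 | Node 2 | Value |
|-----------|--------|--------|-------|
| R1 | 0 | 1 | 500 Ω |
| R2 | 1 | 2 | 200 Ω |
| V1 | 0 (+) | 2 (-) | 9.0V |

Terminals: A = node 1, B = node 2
Find the Thévenin equivalent first; then I_n = V_th/R_th and R_n = R_th.
Step 1 — V_th is the open-circuit voltage V_A - V_B (nothing connected across the terminals).
Nodal analysis, taking node 2 as the 0 V reference.
Source V1 fixes V_0 = 9 V.
KCL at each unknown node (sum of currents leaving = 0; resistances in Ω):
  Node 1: (V_1 - 9)/500 + (V_1 - 0)/200 = 0
Collecting terms: 0.007 × V_1 = 0.018  =>  V_1 = 2.571 V
V_th = V_1 - V_2 = 2.571 - 0 = 2.571 V
Step 2 — R_th: zero the source — replace V1 by a short circuit (node 2 merges into node 0) — and find the resistance seen between A (node 1) and B (node 0).
Reduce the network between node 1 (A) and node 0 (B) by series/parallel combination:
  Rp1 = R1 ‖ R2 (parallel, both between nodes 0 and 1) = 1/(1/500 + 1/200) = 142.9 Ω
R_th = 142.9 Ω
I_n = V_th/R_th = 2.571/142.9 = 0.018 A, and R_n = R_th = 142.9 Ω

Final answer: I_n = 0.018 A, R_n = 142.9 Ω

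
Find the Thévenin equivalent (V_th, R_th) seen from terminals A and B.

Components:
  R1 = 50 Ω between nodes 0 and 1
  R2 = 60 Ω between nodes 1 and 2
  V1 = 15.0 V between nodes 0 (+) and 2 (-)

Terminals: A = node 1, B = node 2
Step 1 — V_th is the open-circuit voltage V_A - V_B (nothing connected across the terminals).
Nodal analysis, taking node 2 as the 0 V reference.
Source V1 fixes V_0 = 15 V.
KCL at each unknown node (sum of currents leaving = 0; resistances in Ω):
  Node 1: (V_1 - 15)/50 + (V_1 - 0)/60 = 0
Collecting terms: 0.03667 × V_1 = 0.3  =>  V_1 = 8.182 V
V_th = V_1 - V_2 = 8.182 - 0 = 8.182 V
Step 2 — R_th: zero the source — replace V1 by a short circuit (node 2 merges into node 0) — and find the resistance seen between A (node 1) and B (node 0).
Reduce the network between node 1 (A) and node 0 (B) by series/parallel combination:
  Rp1 = R1 ‖ R2 (parallel, both between nodes 0 and 1) = 1/(1/50 + 1/60) = 27.27 Ω
R_th = 27.27 Ω

Final answer: V_th = 8.182 V, R_th = 27.27 Ω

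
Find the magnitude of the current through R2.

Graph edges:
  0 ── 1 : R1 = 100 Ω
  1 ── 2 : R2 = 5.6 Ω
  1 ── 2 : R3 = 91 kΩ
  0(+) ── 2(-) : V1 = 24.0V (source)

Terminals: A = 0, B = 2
Nodal analysis, taking node 2 as the 0 V reference.
Source V1 fixes V_0 = 24 V.
KCL at each unknown node (sum of currents leaving = 0; resistances in Ω):
  Node 1: (V_1 - 24)/100 + (V_1 - 0)/5.6 + (V_1 - 0)/91000 = 0
Collecting terms: 0.1886 × V_1 = 0.24  =>  V_1 = 1.273 V
I_R2 = (V_1 - V_2)/R2 = (1.273 - 0)/5.6 = 0.2273 A
|I_R2| = 0.2273 A

Final answer: |I_R2| = 0.2273 A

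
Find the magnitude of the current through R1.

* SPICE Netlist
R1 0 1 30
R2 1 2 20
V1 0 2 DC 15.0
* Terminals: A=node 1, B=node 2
Nodal analysis, taking node 2 as the 0 V reference.
Source V1 fixes V_0 = 15 V.
KCL at each unknown node (sum of currents leaving = 0; resistances in Ω):
  Node 1: (V_1 - 15)/30 + (V_1 - 0)/20 = 0
Collecting terms: 0.08333 × V_1 = 0.5  =>  V_1 = 6 V
I_R1 = (V_0 - V_1)/R1 = (15 - 6)/30 = 0.3 A
|I_R1| = 0.3 A

Final answer: |I_R1| = 0.3 A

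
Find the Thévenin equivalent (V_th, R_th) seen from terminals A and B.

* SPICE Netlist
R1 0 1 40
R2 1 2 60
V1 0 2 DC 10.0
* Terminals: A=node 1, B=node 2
Step 1 — V_th is the open-circuit voltage V_A - V_B (nothing connected across the terminals).
Nodal analysis, taking node 2 as the 0 V reference.
Source V1 fixes V_0 = 10 V.
KCL at each unknown node (sum of currents leaving = 0; resistances in Ω):
  Node 1: (V_1 - 10)/40 + (V_1 - 0)/60 = 0
Collecting terms: 0.04167 × V_1 = 0.25  =>  V_1 = 6 V
V_th = V_1 - V_2 = 6 - 0 = 6 V
Step 2 — R_th: zero the source — replace V1 by a short circuit (node 2 merges into node 0) — and find the resistance seen between A (node 1) and B (node 0).
Reduce the network between node 1 (A) and node 0 (B) by series/parallel combination:
  Rp1 = R1 ‖ R2 (parallel, both between nodes 0 and 1) = 1/(1/40 + 1/60) = 24 Ω
R_th = 24 Ω

Final answer: V_th = 6 V, R_th = 24 Ω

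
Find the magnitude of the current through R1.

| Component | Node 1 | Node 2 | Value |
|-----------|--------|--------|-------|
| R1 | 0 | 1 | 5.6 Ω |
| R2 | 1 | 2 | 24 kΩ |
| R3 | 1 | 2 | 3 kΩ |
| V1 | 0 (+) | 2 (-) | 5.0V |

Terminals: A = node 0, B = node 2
Nodal analysis, taking node 2 as the 0 V reference.
Source V1 fixes V_0 = 5 V.
KCL at each unknown node (sum of currents leaving = 0; resistances in Ω):
  Node 1: (V_1 - 5)/5.6 + (V_1 - 0)/24000 + (V_1 - 0)/3000 = 0
Collecting terms: 0.1789 × V_1 = 0.8929  =>  V_1 = 4.99 V
I_R1 = (V_0 - V_1)/R1 = (5 - 4.99)/5.6 = 0.001871 A
|I_R1| = 0.001871 A

Final answer: |I_R1| = 0.001871 A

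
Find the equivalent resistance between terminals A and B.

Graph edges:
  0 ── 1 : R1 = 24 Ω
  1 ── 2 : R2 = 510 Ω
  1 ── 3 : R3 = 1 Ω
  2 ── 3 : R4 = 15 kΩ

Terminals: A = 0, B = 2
Reduce the network between node 0 (A) and node 2 (B) by series/parallel combination:
  Rs1 = R3 + R4 (series, joined only at node 3) = 1 + 15000 = 15000 Ω
  Rp1 = R2 ‖ Rs1 (parallel, both between nodes 1 and 2) = 1/(1/510 + 1/15000) = 493.2 Ω
  Rs2 = R1 + Rp1 (series, joined only at node 1) = 24 + 493.2 = 517.2 Ω
R_eq = 517.2 Ω

Final answer: 517.2 Ω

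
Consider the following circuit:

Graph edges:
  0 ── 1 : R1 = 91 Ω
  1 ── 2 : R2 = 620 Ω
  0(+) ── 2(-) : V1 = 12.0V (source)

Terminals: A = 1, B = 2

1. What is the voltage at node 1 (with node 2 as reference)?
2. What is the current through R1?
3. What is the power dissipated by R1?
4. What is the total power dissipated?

Nodal analysis, taking node 2 as the 0 V reference.
Source V1 fixes V_0 = 12 V.
KCL at each unknown node (sum of currents leaving = 0; resistances in Ω):
  Node 1: (V_1 - 12)/91 + (V_1 - 0)/620 = 0
Collecting terms: 0.0126 × V_1 = 0.1319  =>  V_1 = 10.46 V
Part 1:
  Read off the nodal solution: V_1 = 10.46 V
Part 2:
  I_R1 = (V_0 - V_1)/R1 = (12 - 10.46)/91 = 0.01688 A
  Magnitude: I_R1 = 0.01688 A
Part 3:
  I_R1 = (V_0 - V_1)/R1 = (12 - 10.46)/91 = 0.01688 A
  P_R1 = I_R1² × R1 = (0.01688)² × 91 = 0.02592 W
Part 4:
  Power in each resistor, P = (ΔV)²/R:
    P_R1 = (12 - 10.46)²/91 = 0.02592 W
    P_R2 = (10.46 - 0)²/620 = 0.1766 W
  P_total = P_R1 + P_R2 = 0.2025 W

Final answers:
1. V_1 = 10.46 V
2. I_R1 = 0.01688 A
3. P_R1 = 0.02592 W
4. P_total = 0.2025 W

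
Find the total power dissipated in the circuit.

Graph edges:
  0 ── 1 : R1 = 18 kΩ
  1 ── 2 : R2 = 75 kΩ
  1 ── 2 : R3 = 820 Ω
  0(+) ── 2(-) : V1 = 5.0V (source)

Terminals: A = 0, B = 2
Nodal analysis, taking node 2 as the 0 V reference.
Source V1 fixes V_0 = 5 V.
KCL at each unknown node (sum of currents leaving = 0; resistances in Ω):
  Node 1: (V_1 - 5)/18000 + (V_1 - 0)/75000 + (V_1 - 0)/820 = 0
Collecting terms: 0.001288 × V_1 = 0.0002778  =>  V_1 = 0.2156 V
Power in each resistor, P = (ΔV)²/R:
  P_R1 = (5 - 0.2156)²/18000 = 0.001272 W
  P_R2 = (0.2156 - 0)²/75000 = 0.0000006198 W
  P_R3 = (0.2156 - 0)²/820 = 0.00005669 W
P_total = P_R1 + P_R2 + P_R3 = 0.001329 W

Final answer: 0.001329 W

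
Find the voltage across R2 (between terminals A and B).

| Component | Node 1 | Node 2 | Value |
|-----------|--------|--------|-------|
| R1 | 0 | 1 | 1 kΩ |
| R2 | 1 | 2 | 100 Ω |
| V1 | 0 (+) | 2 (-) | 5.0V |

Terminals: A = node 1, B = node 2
R1 and R2 are in series across V1 (node 0 → node 1 → node 2), and the output A–B is taken across R2, so this is a voltage divider.
Series current: I = V1/(R1 + R2) = 5/(1000 + 100) = 5/1100 = 0.004545 A
V_R2 = I × R2 = V1 × R2/(R1 + R2) = 5 × 100/1100 = 0.4545 V

Final answer: 0.4545 V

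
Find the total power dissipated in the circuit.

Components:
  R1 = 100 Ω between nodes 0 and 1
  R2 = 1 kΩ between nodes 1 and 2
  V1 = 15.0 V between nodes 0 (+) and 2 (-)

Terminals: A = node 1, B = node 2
Nodal analysis, taking node 2 as the 0 V reference.
Source V1 fixes V_0 = 15 V.
KCL at each unknown node (sum of currents leaving = 0; resistances in Ω):
  Node 1: (V_1 - 15)/100 + (V_1 - 0)/1000 = 0
Collecting terms: 0.011 × V_1 = 0.15  =>  V_1 = 13.64 V
Power in each resistor, P = (ΔV)²/R:
  P_R1 = (15 - 13.64)²/100 = 0.0186 W
  P_R2 = (13.64 - 0)²/1000 = 0.186 W
P_total = P_R1 + P_R2 = 0.2045 W

Final answer: 0.2045 W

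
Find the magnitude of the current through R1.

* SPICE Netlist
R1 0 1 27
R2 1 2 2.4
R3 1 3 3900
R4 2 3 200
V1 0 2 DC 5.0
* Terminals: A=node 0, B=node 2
Nodal analysis, taking node 2 as the 0 V reference.
Source V1 fixes V_0 = 5 V.
KCL at each unknown node (sum of currents leaving = 0; resistances in Ω):
  Node 1: (V_1 - 5)/27 + (V_1 - 0)/2.4 + (V_1 - V_3)/3900 = 0
  Node 3: (V_3 - V_1)/3900 + (V_3 - 0)/200 = 0
Collecting terms (coefficients in siemens):
  0.454·V_1 - 0.0002564·V_3 = 0.1852
  0.005256·V_3 - 0.0002564·V_1 = 0
Determinant D = (0.454)(0.005256) - (-0.0002564)(-0.0002564) = 0.002386
V_1 = [(0.1852)(0.005256) - (-0.0002564)(0)]/D = 0.4079 V
V_3 = [(0.454)(0) - (0.1852)(-0.0002564)]/D = 0.0199 V
I_R1 = (V_0 - V_1)/R1 = (5 - 0.4079)/27 = 0.1701 A
|I_R1| = 0.1701 A

Final answer: |I_R1| = 0.1701 A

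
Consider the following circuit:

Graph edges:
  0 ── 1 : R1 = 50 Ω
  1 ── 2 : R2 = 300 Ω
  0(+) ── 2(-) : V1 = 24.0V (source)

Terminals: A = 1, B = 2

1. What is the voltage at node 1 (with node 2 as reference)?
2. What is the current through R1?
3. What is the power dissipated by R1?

Nodal analysis, taking node 2 as the 0 V reference.
Source V1 fixes V_0 = 24 V.
KCL at each unknown node (sum of currents leaving = 0; resistances in Ω):
  Node 1: (V_1 - 24)/50 + (V_1 - 0)/300 = 0
Collecting terms: 0.02333 × V_1 = 0.48  =>  V_1 = 20.57 V
Part 1:
  Read off the nodal solution: V_1 = 20.57 V
Part 2:
  I_R1 = (V_0 - V_1)/R1 = (24 - 20.57)/50 = 0.06857 A
  Magnitude: I_R1 = 0.06857 A
Part 3:
  I_R1 = (V_0 - V_1)/R1 = (24 - 20.57)/50 = 0.06857 A
  P_R1 = I_R1² × R1 = (0.06857)² × 50 = 0.2351 W

Final answers:
1. V_1 = 20.57 V
2. I_R1 = 0.06857 A
3. P_R1 = 0.2351 W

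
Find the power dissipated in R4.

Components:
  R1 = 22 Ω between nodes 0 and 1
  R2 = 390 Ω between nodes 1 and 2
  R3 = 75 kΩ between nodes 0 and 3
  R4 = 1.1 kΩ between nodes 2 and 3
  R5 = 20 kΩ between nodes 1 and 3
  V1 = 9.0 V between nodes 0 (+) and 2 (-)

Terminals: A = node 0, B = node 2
Nodal analysis, taking node 2 as the 0 V reference.
Source V1 fixes V_0 = 9 V.
KCL at each unknown node (sum of currents leaving = 0; resistances in Ω):
  Node 1: (V_1 - 9)/22 + (V_1 - 0)/390 + (V_1 - V_3)/20000 = 0
  Node 3: (V_3 - 9)/75000 + (V_3 - 0)/1100 + (V_3 - V_1)/20000 = 0
Collecting terms (coefficients in siemens):
  0.04807·V_1 - 0.00005·V_3 = 0.4091
  0.0009724·V_3 - 0.00005·V_1 = 0.00012
Determinant D = (0.04807)(0.0009724) - (-0.00005)(-0.00005) = 0.00004674
V_1 = [(0.4091)(0.0009724) - (-0.00005)(0.00012)]/D = 8.511 V
V_3 = [(0.04807)(0.00012) - (0.4091)(-0.00005)]/D = 0.561 V
I_R4 = (V_2 - V_3)/R4 = (0 - 0.561)/1100 = -0.00051 A
P_R4 = I_R4² × R4 = (-0.00051)² × 1100 = 0.0002861 W

Final answer: 0.0002861 W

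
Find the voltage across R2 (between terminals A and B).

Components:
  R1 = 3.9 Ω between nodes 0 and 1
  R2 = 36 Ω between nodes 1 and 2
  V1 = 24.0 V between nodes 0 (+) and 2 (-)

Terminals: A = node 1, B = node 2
R1 and R2 are in series across V1 (node 0 → node 1 → node 2), and the output A–B is taken across R2, so this is a voltage divider.
Series current: I = V1/(R1 + R2) = 24/(3.9 + 36) = 24/39.9 = 0.6015 A
V_R2 = I × R2 = V1 × R2/(R1 + R2) = 24 × 36/39.9 = 21.65 V

Final answer: 21.65 V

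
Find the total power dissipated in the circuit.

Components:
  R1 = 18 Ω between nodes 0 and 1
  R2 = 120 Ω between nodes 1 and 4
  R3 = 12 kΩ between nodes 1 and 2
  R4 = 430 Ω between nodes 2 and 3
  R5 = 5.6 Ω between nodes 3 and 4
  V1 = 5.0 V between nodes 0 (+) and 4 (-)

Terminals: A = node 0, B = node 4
Nodal analysis, taking node 4 as the 0 V reference.
Source V1 fixes V_0 = 5 V.
KCL at each unknown node (sum of currents leaving = 0; resistances in Ω):
  Node 1: (V_1 - 5)/18 + (V_1 - 0)/120 + (V_1 - V_2)/12000 = 0
  Node 2: (V_2 - V_1)/12000 + (V_2 - V_3)/430 = 0
  Node 3: (V_3 - V_2)/430 + (V_3 - 0)/5.6 = 0
Collecting terms (coefficients in siemens):
  0.06397·V_1 - 0.00008333·V_2 = 0.2778
  0.002409·V_2 - 0.00008333·V_1 - 0.002326·V_3 = 0
  0.1809·V_3 - 0.002326·V_2 = 0
Solving these 3 simultaneous equations (Gaussian elimination) gives:
  V_1 = 4.342 V, V_2 = 0.1521 V, V_3 = 0.001955 V
Power in each resistor, P = (ΔV)²/R:
  P_R1 = (5 - 4.342)²/18 = 0.02403 W
  P_R2 = (4.342 - 0)²/120 = 0.1571 W
  P_R3 = (4.342 - 0.1521)²/12000 = 0.001463 W
  P_R4 = (0.1521 - 0.001955)²/430 = 0.00005243 W
  P_R5 = (0.001955 - 0)²/5.6 = 0.0000006828 W
P_total = P_R1 + P_R2 + P_R3 + P_R4 + P_R5 = 0.1827 W

Final answer: 0.1827 W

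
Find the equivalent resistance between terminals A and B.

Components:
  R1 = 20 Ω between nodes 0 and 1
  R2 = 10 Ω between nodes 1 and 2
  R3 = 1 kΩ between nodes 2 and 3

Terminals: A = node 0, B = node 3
Reduce the network between node 0 (A) and node 3 (B) by series/parallel combination:
  Rs1 = R1 + R2 (series, joined only at node 1) = 20 + 10 = 30 Ω
  Rs2 = R3 + Rs1 (series, joined only at node 2) = 1000 + 30 = 1030 Ω
R_eq = 1.03 kΩ

Final answer: 1.03 kΩ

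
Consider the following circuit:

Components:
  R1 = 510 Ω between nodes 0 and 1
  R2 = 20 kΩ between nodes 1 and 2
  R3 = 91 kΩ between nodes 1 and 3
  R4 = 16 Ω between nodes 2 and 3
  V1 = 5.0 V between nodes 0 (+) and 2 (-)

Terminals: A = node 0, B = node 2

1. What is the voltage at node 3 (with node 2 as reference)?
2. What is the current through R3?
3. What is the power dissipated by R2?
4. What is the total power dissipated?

Nodal analysis, taking node 2 as the 0 V reference.
Source V1 fixes V_0 = 5 V.
KCL at each unknown node (sum of currents leaving = 0; resistances in Ω):
  Node 1: (V_1 - 5)/510 + (V_1 - 0)/20000 + (V_1 - V_3)/91000 = 0
  Node 3: (V_3 - V_1)/91000 + (V_3 - 0)/16 = 0
Collecting terms (coefficients in siemens):
  0.002022·V_1 - 0.00001099·V_3 = 0.009804
  0.06251·V_3 - 0.00001099·V_1 = 0
Determinant D = (0.002022)(0.06251) - (-0.00001099)(-0.00001099) = 0.0001264
V_1 = [(0.009804)(0.06251) - (-0.00001099)(0)]/D = 4.849 V
V_3 = [(0.002022)(0) - (0.009804)(-0.00001099)]/D = 0.0008525 V
Part 1:
  Read off the nodal solution: V_3 = 0.0008525 V
Part 2:
  I_R3 = (V_1 - V_3)/R3 = (4.849 - 0.0008525)/91000 = 0.00005328 A
  Magnitude: I_R3 = 0.00005328 A
Part 3:
  I_R2 = (V_1 - V_2)/R2 = (4.849 - 0)/20000 = 0.0002425 A
  P_R2 = I_R2² × R2 = (0.0002425)² × 20000 = 0.001176 W
Part 4:
  Power in each resistor, P = (ΔV)²/R:
    P_R1 = (5 - 4.849)²/510 = 0.0000446 W
    P_R2 = (4.849 - 0)²/20000 = 0.001176 W
    P_R3 = (4.849 - 0.0008525)²/91000 = 0.0002583 W
    P_R4 = (0 - 0.0008525)²/16 = 0.00000004542 W
  P_total = P_R1 + P_R2 + P_R3 + P_R4 = 0.001479 W

Final answers:
1. V_3 = 0.0008525 V
2. I_R3 = 5.328e-05 A
3. P_R2 = 0.001176 W
4. P_total = 0.001479 W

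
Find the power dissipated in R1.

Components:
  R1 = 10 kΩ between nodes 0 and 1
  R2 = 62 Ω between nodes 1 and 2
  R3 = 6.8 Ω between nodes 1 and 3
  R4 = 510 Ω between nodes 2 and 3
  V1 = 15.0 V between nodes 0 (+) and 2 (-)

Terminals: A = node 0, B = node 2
Nodal analysis, taking node 2 as the 0 V reference.
Source V1 fixes V_0 = 15 V.
KCL at each unknown node (sum of currents leaving = 0; resistances in Ω):
  Node 1: (V_1 - 15)/10000 + (V_1 - 0)/62 + (V_1 - V_3)/6.8 = 0
  Node 3: (V_3 - V_1)/6.8 + (V_3 - 0)/510 = 0
Collecting terms (coefficients in siemens):
  0.1633·V_1 - 0.1471·V_3 = 0.0015
  0.149·V_3 - 0.1471·V_1 = 0
Determinant D = (0.1633)(0.149) - (-0.1471)(-0.1471) = 0.002707
V_1 = [(0.0015)(0.149) - (-0.1471)(0)]/D = 0.08258 V
V_3 = [(0.1633)(0) - (0.0015)(-0.1471)]/D = 0.08149 V
I_R1 = (V_0 - V_1)/R1 = (15 - 0.08258)/10000 = 0.001492 A
P_R1 = I_R1² × R1 = (0.001492)² × 10000 = 0.02225 W

Final answer: 0.02225 W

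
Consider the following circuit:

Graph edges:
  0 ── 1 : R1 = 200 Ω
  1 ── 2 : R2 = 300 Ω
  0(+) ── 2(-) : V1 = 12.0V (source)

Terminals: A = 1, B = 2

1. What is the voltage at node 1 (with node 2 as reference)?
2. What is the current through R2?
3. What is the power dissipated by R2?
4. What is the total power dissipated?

Nodal analysis, taking node 2 as the 0 V reference.
Source V1 fixes V_0 = 12 V.
KCL at each unknown node (sum of currents leaving = 0; resistances in Ω):
  Node 1: (V_1 - 12)/200 + (V_1 - 0)/300 = 0
Collecting terms: 0.008333 × V_1 = 0.06  =>  V_1 = 7.2 V
Part 1:
  Read off the nodal solution: V_1 = 7.2 V
Part 2:
  I_R2 = (V_1 - V_2)/R2 = (7.2 - 0)/300 = 0.024 A
  Magnitude: I_R2 = 0.024 A
Part 3:
  I_R2 = (V_1 - V_2)/R2 = (7.2 - 0)/300 = 0.024 A
  P_R2 = I_R2² × R2 = (0.024)² × 300 = 0.1728 W
Part 4:
  Power in each resistor, P = (ΔV)²/R:
    P_R1 = (12 - 7.2)²/200 = 0.1152 W
    P_R2 = (7.2 - 0)²/300 = 0.1728 W
  P_total = P_R1 + P_R2 = 0.288 W

Final answers:
1. V_1 = 7.2 V
2. I_R2 = 0.024 A
3. P_R2 = 0.1728 W
4. P_total = 0.288 W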